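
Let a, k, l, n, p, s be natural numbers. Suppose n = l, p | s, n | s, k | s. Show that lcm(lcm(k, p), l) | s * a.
k | s and p | s, thus lcm(k, p) | s. n = l and n | s, thus l | s. lcm(k, p) | s, so lcm(lcm(k, p), l) | s. Then lcm(lcm(k, p), l) | s * a.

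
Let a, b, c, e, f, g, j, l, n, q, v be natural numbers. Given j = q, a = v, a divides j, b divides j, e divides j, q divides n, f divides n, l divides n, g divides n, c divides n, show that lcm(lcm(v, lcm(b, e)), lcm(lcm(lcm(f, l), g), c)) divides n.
a = v and a divides j, therefore v divides j. From b divides j and e divides j, lcm(b, e) divides j. Since v divides j, lcm(v, lcm(b, e)) divides j. j = q, so lcm(v, lcm(b, e)) divides q. q divides n, so lcm(v, lcm(b, e)) divides n. f divides n and l divides n, hence lcm(f, l) divides n. Since g divides n, lcm(lcm(f, l), g) divides n. c divides n, so lcm(lcm(lcm(f, l), g), c) divides n. lcm(v, lcm(b, e)) divides n, so lcm(lcm(v, lcm(b, e)), lcm(lcm(lcm(f, l), g), c)) divides n.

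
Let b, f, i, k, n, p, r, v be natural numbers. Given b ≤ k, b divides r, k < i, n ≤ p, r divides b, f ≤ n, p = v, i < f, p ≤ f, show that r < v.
From f ≤ n and n ≤ p, f ≤ p. p ≤ f, so f = p. p = v, so f = v. b divides r and r divides b, so b = r. Since b ≤ k, r ≤ k. k < i and i < f, thus k < f. r ≤ k, so r < f. From f = v, r < v.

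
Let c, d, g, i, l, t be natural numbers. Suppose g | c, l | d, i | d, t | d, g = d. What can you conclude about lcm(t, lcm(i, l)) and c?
lcm(t, lcm(i, l)) | c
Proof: i | d and l | d, so lcm(i, l) | d. t | d, so lcm(t, lcm(i, l)) | d. g = d and g | c, hence d | c. Since lcm(t, lcm(i, l)) | d, lcm(t, lcm(i, l)) | c.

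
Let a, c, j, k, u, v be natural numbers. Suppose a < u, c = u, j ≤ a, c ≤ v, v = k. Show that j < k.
j ≤ a and a < u, hence j < u. Since v = k and c ≤ v, c ≤ k. From c = u, u ≤ k. Since j < u, j < k.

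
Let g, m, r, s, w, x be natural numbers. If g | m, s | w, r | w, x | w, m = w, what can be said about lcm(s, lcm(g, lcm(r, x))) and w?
lcm(s, lcm(g, lcm(r, x))) | w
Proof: Since m = w and g | m, g | w. From r | w and x | w, lcm(r, x) | w. g | w, so lcm(g, lcm(r, x)) | w. Since s | w, lcm(s, lcm(g, lcm(r, x))) | w.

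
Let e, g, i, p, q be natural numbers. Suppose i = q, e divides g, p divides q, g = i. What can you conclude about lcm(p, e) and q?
lcm(p, e) divides q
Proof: Because g = i and i = q, g = q. e divides g, so e divides q. From p divides q, lcm(p, e) divides q.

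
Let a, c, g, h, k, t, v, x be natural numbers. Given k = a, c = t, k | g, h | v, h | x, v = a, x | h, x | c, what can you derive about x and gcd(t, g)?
x | gcd(t, g)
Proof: Since c = t and x | c, x | t. h | x and x | h, therefore h = x. From v = a and h | v, h | a. k = a and k | g, thus a | g. h | a, so h | g. h = x, so x | g. x | t, so x | gcd(t, g).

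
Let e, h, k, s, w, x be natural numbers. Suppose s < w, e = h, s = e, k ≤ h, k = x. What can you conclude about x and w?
x < w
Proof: k = x and k ≤ h, thus x ≤ h. s = e and e = h, hence s = h. Since s < w, h < w. Because x ≤ h, x < w.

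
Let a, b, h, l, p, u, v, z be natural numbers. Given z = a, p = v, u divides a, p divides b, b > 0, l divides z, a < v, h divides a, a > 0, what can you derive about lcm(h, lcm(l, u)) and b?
lcm(h, lcm(l, u)) < b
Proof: z = a and l divides z, thus l divides a. Since u divides a, lcm(l, u) divides a. Since h divides a, lcm(h, lcm(l, u)) divides a. Since a > 0, lcm(h, lcm(l, u)) ≤ a. Since a < v, lcm(h, lcm(l, u)) < v. p = v and p divides b, so v divides b. Since b > 0, v ≤ b. Since lcm(h, lcm(l, u)) < v, lcm(h, lcm(l, u)) < b.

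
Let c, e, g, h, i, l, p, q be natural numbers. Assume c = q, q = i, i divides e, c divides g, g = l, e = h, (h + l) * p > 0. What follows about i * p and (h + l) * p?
i * p ≤ (h + l) * p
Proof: Because e = h and i divides e, i divides h. c = q and q = i, so c = i. g = l and c divides g, hence c divides l. c = i, so i divides l. i divides h, so i divides h + l. Then i * p divides (h + l) * p. Since (h + l) * p > 0, i * p ≤ (h + l) * p.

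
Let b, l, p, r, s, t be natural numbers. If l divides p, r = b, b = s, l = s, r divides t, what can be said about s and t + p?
s divides t + p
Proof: r = b and b = s, so r = s. Since r divides t, s divides t. Since l = s and l divides p, s divides p. Because s divides t, s divides t + p.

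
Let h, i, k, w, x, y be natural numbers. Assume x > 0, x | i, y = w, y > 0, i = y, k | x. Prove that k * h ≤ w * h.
k | x and x > 0, hence k ≤ x. Since i = y and x | i, x | y. Since y > 0, x ≤ y. y = w, so x ≤ w. k ≤ x, so k ≤ w. Then k * h ≤ w * h.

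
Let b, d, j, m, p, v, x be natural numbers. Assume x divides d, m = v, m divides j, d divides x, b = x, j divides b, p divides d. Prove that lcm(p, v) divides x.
d divides x and x divides d, hence d = x. p divides d, so p divides x. m divides j and j divides b, so m divides b. Since b = x, m divides x. Because m = v, v divides x. Since p divides x, lcm(p, v) divides x.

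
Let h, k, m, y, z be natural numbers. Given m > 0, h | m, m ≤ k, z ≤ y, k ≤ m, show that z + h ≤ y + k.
m ≤ k and k ≤ m, so m = k. h | m and m > 0, therefore h ≤ m. Since m = k, h ≤ k. Since z ≤ y, z + h ≤ y + k.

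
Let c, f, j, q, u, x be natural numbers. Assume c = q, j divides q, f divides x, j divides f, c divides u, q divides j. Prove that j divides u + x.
q divides j and j divides q, so q = j. Since c = q, c = j. Since c divides u, j divides u. Because j divides f and f divides x, j divides x. Since j divides u, j divides u + x.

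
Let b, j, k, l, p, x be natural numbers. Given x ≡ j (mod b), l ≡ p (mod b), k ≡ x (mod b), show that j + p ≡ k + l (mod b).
Since k ≡ x (mod b) and x ≡ j (mod b), k ≡ j (mod b). l ≡ p (mod b), so k + l ≡ j + p (mod b). Then j + p ≡ k + l (mod b).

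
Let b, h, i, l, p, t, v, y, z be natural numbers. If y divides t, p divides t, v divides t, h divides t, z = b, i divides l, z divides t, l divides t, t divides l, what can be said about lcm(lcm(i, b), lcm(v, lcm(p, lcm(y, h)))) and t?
lcm(lcm(i, b), lcm(v, lcm(p, lcm(y, h)))) divides t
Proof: l divides t and t divides l, thus l = t. Since i divides l, i divides t. z = b and z divides t, so b divides t. Since i divides t, lcm(i, b) divides t. Because y divides t and h divides t, lcm(y, h) divides t. Since p divides t, lcm(p, lcm(y, h)) divides t. Since v divides t, lcm(v, lcm(p, lcm(y, h))) divides t. lcm(i, b) divides t, so lcm(lcm(i, b), lcm(v, lcm(p, lcm(y, h)))) divides t.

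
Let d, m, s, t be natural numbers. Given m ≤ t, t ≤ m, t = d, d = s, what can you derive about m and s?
m = s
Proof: m ≤ t and t ≤ m, hence m = t. Because t = d, m = d. d = s, so m = s.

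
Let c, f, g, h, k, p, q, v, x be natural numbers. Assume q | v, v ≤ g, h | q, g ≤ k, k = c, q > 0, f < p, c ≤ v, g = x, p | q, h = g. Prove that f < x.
k = c and g ≤ k, thus g ≤ c. From c ≤ v, g ≤ v. Because v ≤ g, v = g. Since q | v, q | g. h = g and h | q, thus g | q. Since q | g, q = g. Since g = x, q = x. Because p | q and q > 0, p ≤ q. Because f < p, f < q. q = x, so f < x.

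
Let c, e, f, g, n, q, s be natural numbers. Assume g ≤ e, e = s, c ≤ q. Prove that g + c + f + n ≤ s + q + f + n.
Since e = s and g ≤ e, g ≤ s. c ≤ q, so c + f ≤ q + f. Because g ≤ s, g + c + f ≤ s + q + f. Then g + c + f + n ≤ s + q + f + n.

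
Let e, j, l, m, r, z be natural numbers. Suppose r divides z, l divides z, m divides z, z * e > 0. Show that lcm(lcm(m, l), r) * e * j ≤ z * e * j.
m divides z and l divides z, so lcm(m, l) divides z. r divides z, so lcm(lcm(m, l), r) divides z. Then lcm(lcm(m, l), r) * e divides z * e. z * e > 0, so lcm(lcm(m, l), r) * e ≤ z * e. By multiplying by a non-negative, lcm(lcm(m, l), r) * e * j ≤ z * e * j.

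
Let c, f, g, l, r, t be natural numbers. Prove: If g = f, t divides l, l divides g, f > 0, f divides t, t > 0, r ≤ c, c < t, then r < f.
From t divides l and l divides g, t divides g. From g = f, t divides f. f > 0, so t ≤ f. From f divides t and t > 0, f ≤ t. Since t ≤ f, t = f. r ≤ c and c < t, therefore r < t. Since t = f, r < f.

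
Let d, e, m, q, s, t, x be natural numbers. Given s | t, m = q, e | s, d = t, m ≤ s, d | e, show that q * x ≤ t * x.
d | e and e | s, hence d | s. d = t, so t | s. Since s | t, s = t. m ≤ s, so m ≤ t. Since m = q, q ≤ t. Then q * x ≤ t * x.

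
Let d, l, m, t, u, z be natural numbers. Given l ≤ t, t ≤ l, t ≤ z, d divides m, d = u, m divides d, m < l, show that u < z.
Because m divides d and d divides m, m = d. d = u, so m = u. t ≤ l and l ≤ t, hence t = l. Since t ≤ z, l ≤ z. Since m < l, m < z. Since m = u, u < z.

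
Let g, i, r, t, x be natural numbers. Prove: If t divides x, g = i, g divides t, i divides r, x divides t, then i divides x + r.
t divides x and x divides t, therefore t = x. g = i and g divides t, thus i divides t. Since t = x, i divides x. i divides r, so i divides x + r.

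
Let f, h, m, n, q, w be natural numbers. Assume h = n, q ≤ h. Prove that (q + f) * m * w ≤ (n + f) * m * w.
Because h = n and q ≤ h, q ≤ n. Then q + f ≤ n + f. By multiplying by a non-negative, (q + f) * m ≤ (n + f) * m. By multiplying by a non-negative, (q + f) * m * w ≤ (n + f) * m * w.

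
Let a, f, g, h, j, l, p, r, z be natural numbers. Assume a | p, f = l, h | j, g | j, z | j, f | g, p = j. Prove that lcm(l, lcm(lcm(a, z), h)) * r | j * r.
f = l and f | g, therefore l | g. g | j, so l | j. p = j and a | p, hence a | j. Because z | j, lcm(a, z) | j. h | j, so lcm(lcm(a, z), h) | j. Since l | j, lcm(l, lcm(lcm(a, z), h)) | j. Then lcm(l, lcm(lcm(a, z), h)) * r | j * r.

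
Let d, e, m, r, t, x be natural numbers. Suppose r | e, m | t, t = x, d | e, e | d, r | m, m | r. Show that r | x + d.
m | r and r | m, therefore m = r. From t = x and m | t, m | x. Since m = r, r | x. Since e | d and d | e, e = d. Since r | e, r | d. Because r | x, r | x + d.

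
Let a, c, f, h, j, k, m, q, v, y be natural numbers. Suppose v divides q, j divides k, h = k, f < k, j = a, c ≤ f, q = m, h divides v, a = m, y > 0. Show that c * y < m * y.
From h = k and h divides v, k divides v. From v divides q, k divides q. Since q = m, k divides m. Since j = a and j divides k, a divides k. Since a = m, m divides k. Because k divides m, k = m. c ≤ f and f < k, thus c < k. Since k = m, c < m. Since y > 0, by multiplying by a positive, c * y < m * y.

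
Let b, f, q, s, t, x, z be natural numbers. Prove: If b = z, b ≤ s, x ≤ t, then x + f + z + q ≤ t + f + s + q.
x ≤ t, thus x + f ≤ t + f. From b = z and b ≤ s, z ≤ s. Then z + q ≤ s + q. From x + f ≤ t + f, x + f + z + q ≤ t + f + s + q.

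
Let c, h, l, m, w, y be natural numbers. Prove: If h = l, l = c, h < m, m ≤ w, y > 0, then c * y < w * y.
Since h = l and l = c, h = c. h < m and m ≤ w, therefore h < w. h = c, so c < w. Since y > 0, c * y < w * y.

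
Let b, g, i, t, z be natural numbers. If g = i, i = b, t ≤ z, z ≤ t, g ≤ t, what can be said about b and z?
b ≤ z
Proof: Because g = i and i = b, g = b. Since t ≤ z and z ≤ t, t = z. Since g ≤ t, g ≤ z. g = b, so b ≤ z.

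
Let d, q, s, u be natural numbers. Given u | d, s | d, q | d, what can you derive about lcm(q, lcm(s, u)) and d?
lcm(q, lcm(s, u)) | d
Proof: s | d and u | d, thus lcm(s, u) | d. q | d, so lcm(q, lcm(s, u)) | d.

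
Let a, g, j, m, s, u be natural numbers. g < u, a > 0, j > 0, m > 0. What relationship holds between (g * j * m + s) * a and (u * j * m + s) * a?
(g * j * m + s) * a < (u * j * m + s) * a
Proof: g < u and j > 0. By multiplying by a positive, g * j < u * j. Because m > 0, by multiplying by a positive, g * j * m < u * j * m. Then g * j * m + s < u * j * m + s. Since a > 0, by multiplying by a positive, (g * j * m + s) * a < (u * j * m + s) * a.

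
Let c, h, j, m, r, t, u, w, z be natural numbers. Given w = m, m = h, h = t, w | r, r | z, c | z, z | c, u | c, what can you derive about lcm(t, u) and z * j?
lcm(t, u) | z * j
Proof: w = m and m = h, so w = h. From h = t, w = t. Because w | r and r | z, w | z. w = t, so t | z. Because c | z and z | c, c = z. u | c, so u | z. Since t | z, lcm(t, u) | z. Then lcm(t, u) | z * j.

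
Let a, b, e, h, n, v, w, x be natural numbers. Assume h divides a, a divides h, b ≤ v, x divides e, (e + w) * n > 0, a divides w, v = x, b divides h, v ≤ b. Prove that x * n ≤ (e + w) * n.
Because b ≤ v and v ≤ b, b = v. From h divides a and a divides h, h = a. Since b divides h, b divides a. From b = v, v divides a. a divides w, so v divides w. v = x, so x divides w. x divides e, so x divides e + w. Then x * n divides (e + w) * n. (e + w) * n > 0, so x * n ≤ (e + w) * n.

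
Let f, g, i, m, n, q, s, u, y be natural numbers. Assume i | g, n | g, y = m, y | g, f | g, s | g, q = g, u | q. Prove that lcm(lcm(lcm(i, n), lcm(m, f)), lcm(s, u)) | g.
Since i | g and n | g, lcm(i, n) | g. y = m and y | g, so m | g. Because f | g, lcm(m, f) | g. Since lcm(i, n) | g, lcm(lcm(i, n), lcm(m, f)) | g. q = g and u | q, hence u | g. s | g, so lcm(s, u) | g. Since lcm(lcm(i, n), lcm(m, f)) | g, lcm(lcm(lcm(i, n), lcm(m, f)), lcm(s, u)) | g.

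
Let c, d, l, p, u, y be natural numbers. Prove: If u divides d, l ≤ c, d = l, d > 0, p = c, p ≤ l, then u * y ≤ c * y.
p = c and p ≤ l, thus c ≤ l. l ≤ c, so l = c. Since d = l, d = c. Because u divides d and d > 0, u ≤ d. Since d = c, u ≤ c. By multiplying by a non-negative, u * y ≤ c * y.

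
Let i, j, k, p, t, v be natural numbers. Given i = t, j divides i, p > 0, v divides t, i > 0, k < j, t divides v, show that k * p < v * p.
t divides v and v divides t, hence t = v. Since i = t, i = v. j divides i and i > 0, hence j ≤ i. From i = v, j ≤ v. Since k < j, k < v. Combined with p > 0, by multiplying by a positive, k * p < v * p.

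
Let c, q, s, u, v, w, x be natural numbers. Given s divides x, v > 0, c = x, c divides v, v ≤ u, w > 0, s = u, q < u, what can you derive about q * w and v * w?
q * w < v * w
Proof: From c = x and c divides v, x divides v. s divides x, so s divides v. Because v > 0, s ≤ v. Since s = u, u ≤ v. v ≤ u, so u = v. q < u, so q < v. Since w > 0, by multiplying by a positive, q * w < v * w.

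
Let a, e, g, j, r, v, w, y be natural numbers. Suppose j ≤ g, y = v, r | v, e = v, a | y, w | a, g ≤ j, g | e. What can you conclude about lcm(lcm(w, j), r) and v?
lcm(lcm(w, j), r) | v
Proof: y = v and a | y, therefore a | v. Since w | a, w | v. g ≤ j and j ≤ g, therefore g = j. Since g | e, j | e. Since e = v, j | v. Since w | v, lcm(w, j) | v. r | v, so lcm(lcm(w, j), r) | v.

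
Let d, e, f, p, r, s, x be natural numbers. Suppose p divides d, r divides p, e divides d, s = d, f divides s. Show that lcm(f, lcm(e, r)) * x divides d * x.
s = d and f divides s, so f divides d. Because r divides p and p divides d, r divides d. e divides d, so lcm(e, r) divides d. Since f divides d, lcm(f, lcm(e, r)) divides d. Then lcm(f, lcm(e, r)) * x divides d * x.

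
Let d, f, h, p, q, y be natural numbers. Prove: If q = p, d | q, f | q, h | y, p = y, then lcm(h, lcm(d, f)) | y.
q = p and p = y, so q = y. Because d | q and f | q, lcm(d, f) | q. q = y, so lcm(d, f) | y. Since h | y, lcm(h, lcm(d, f)) | y.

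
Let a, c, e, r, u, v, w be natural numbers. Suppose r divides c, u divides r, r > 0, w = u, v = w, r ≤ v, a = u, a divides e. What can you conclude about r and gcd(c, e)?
r divides gcd(c, e)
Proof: u divides r and r > 0, thus u ≤ r. Since v = w and r ≤ v, r ≤ w. Since w = u, r ≤ u. Since u ≤ r, u = r. a = u and a divides e, thus u divides e. Because u = r, r divides e. Since r divides c, r divides gcd(c, e).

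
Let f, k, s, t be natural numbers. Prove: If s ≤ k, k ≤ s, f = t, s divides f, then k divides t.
s ≤ k and k ≤ s, thus s = k. f = t and s divides f, so s divides t. s = k, so k divides t.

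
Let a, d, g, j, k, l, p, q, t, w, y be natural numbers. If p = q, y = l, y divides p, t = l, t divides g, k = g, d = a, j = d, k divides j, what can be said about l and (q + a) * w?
l divides (q + a) * w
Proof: From y = l and y divides p, l divides p. p = q, so l divides q. t = l and t divides g, thus l divides g. Because j = d and k divides j, k divides d. d = a, so k divides a. Since k = g, g divides a. Since l divides g, l divides a. Since l divides q, l divides q + a. Then l divides (q + a) * w.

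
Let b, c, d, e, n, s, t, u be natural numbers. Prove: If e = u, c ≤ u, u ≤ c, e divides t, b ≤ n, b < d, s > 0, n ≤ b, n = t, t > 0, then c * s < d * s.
u ≤ c and c ≤ u, thus u = c. Since e = u, e = c. e divides t and t > 0, so e ≤ t. Because b ≤ n and n ≤ b, b = n. n = t, so b = t. b < d, so t < d. e ≤ t, so e < d. Since e = c, c < d. Because s > 0, by multiplying by a positive, c * s < d * s.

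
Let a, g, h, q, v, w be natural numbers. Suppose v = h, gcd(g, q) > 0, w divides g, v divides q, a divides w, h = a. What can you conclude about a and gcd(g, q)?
a ≤ gcd(g, q)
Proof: a divides w and w divides g, thus a divides g. Because v = h and h = a, v = a. Since v divides q, a divides q. From a divides g, a divides gcd(g, q). Since gcd(g, q) > 0, a ≤ gcd(g, q).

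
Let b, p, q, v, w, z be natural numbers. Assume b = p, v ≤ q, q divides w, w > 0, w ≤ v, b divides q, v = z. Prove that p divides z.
From q divides w and w > 0, q ≤ w. w ≤ v, so q ≤ v. v ≤ q, so q = v. Since v = z, q = z. b = p and b divides q, so p divides q. Since q = z, p divides z.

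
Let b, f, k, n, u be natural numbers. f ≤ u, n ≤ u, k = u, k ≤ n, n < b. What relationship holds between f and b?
f < b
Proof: k = u and k ≤ n, hence u ≤ n. Since n ≤ u, n = u. Since n < b, u < b. f ≤ u, so f < b.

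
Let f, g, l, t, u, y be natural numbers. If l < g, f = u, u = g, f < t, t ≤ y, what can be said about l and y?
l < y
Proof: f = u and u = g, hence f = g. Because f < t, g < t. t ≤ y, so g < y. l < g, so l < y.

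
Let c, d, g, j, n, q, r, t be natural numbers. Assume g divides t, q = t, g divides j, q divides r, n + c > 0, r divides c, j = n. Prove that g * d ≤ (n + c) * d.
j = n and g divides j, therefore g divides n. q divides r and r divides c, so q divides c. Since q = t, t divides c. g divides t, so g divides c. g divides n, so g divides n + c. Since n + c > 0, g ≤ n + c. By multiplying by a non-negative, g * d ≤ (n + c) * d.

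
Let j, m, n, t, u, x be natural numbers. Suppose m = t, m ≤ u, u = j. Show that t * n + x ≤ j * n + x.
m = t and m ≤ u, hence t ≤ u. From u = j, t ≤ j. Then t * n ≤ j * n. Then t * n + x ≤ j * n + x.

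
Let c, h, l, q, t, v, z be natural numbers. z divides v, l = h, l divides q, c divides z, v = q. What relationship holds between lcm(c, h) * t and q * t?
lcm(c, h) * t divides q * t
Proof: v = q and z divides v, hence z divides q. Since c divides z, c divides q. l = h and l divides q, so h divides q. c divides q, so lcm(c, h) divides q. Then lcm(c, h) * t divides q * t.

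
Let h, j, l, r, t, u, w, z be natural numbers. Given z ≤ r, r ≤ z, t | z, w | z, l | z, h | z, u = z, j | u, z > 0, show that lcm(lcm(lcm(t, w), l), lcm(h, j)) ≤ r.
Since z ≤ r and r ≤ z, z = r. Since t | z and w | z, lcm(t, w) | z. l | z, so lcm(lcm(t, w), l) | z. u = z and j | u, thus j | z. Since h | z, lcm(h, j) | z. From lcm(lcm(t, w), l) | z, lcm(lcm(lcm(t, w), l), lcm(h, j)) | z. Because z > 0, lcm(lcm(lcm(t, w), l), lcm(h, j)) ≤ z. z = r, so lcm(lcm(lcm(t, w), l), lcm(h, j)) ≤ r.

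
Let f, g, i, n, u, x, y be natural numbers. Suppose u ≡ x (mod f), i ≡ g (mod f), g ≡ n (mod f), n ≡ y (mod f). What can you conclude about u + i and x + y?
u + i ≡ x + y (mod f)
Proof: i ≡ g (mod f) and g ≡ n (mod f), so i ≡ n (mod f). Since n ≡ y (mod f), i ≡ y (mod f). Since u ≡ x (mod f), by adding congruences, u + i ≡ x + y (mod f).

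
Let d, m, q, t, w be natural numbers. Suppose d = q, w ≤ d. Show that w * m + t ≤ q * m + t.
Because d = q and w ≤ d, w ≤ q. Then w * m ≤ q * m. Then w * m + t ≤ q * m + t.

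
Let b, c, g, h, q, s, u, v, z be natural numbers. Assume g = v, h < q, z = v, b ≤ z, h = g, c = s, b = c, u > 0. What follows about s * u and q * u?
s * u < q * u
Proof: Since b = c and c = s, b = s. z = v and b ≤ z, so b ≤ v. Since b = s, s ≤ v. h = g and h < q, hence g < q. Since g = v, v < q. s ≤ v, so s < q. Since u > 0, by multiplying by a positive, s * u < q * u.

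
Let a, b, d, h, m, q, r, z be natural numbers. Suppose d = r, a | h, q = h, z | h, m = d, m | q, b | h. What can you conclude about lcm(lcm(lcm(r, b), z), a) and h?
lcm(lcm(lcm(r, b), z), a) | h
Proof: q = h and m | q, so m | h. m = d, so d | h. d = r, so r | h. b | h, so lcm(r, b) | h. Since z | h, lcm(lcm(r, b), z) | h. Since a | h, lcm(lcm(lcm(r, b), z), a) | h.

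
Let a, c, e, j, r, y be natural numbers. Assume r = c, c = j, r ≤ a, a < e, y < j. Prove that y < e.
r = c and c = j, hence r = j. From r ≤ a and a < e, r < e. Since r = j, j < e. Since y < j, y < e.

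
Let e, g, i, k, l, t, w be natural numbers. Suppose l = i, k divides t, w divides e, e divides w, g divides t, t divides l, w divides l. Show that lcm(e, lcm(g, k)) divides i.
Since w divides e and e divides w, w = e. From w divides l, e divides l. g divides t and k divides t, therefore lcm(g, k) divides t. Because t divides l, lcm(g, k) divides l. e divides l, so lcm(e, lcm(g, k)) divides l. l = i, so lcm(e, lcm(g, k)) divides i.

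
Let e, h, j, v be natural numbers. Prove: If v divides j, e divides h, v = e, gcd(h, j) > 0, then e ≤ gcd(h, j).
v = e and v divides j, so e divides j. e divides h, so e divides gcd(h, j). Since gcd(h, j) > 0, e ≤ gcd(h, j).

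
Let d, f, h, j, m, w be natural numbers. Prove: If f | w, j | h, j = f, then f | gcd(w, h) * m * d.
j = f and j | h, therefore f | h. Since f | w, f | gcd(w, h). Then f | gcd(w, h) * m. Then f | gcd(w, h) * m * d.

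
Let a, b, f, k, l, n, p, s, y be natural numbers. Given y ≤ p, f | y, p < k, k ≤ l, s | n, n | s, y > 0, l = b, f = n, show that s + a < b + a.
n | s and s | n, thus n = s. f = n, so f = s. f | y and y > 0, hence f ≤ y. y ≤ p, so f ≤ p. Since f = s, s ≤ p. p < k and k ≤ l, therefore p < l. From l = b, p < b. s ≤ p, so s < b. Then s + a < b + a.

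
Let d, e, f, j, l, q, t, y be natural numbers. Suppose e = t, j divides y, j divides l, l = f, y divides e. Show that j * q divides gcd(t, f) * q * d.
Since e = t and y divides e, y divides t. j divides y, so j divides t. l = f and j divides l, therefore j divides f. From j divides t, j divides gcd(t, f). Then j * q divides gcd(t, f) * q. Then j * q divides gcd(t, f) * q * d.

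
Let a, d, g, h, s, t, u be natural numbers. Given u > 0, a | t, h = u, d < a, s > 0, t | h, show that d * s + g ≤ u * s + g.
Because a | t and t | h, a | h. h = u, so a | u. u > 0, so a ≤ u. d < a, so d < u. s > 0, so d * s < u * s. Then d * s + g < u * s + g. Then d * s + g ≤ u * s + g.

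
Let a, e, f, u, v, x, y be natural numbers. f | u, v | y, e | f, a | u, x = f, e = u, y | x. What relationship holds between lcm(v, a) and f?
lcm(v, a) | f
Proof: From x = f and y | x, y | f. v | y, so v | f. From e = u and e | f, u | f. f | u, so u = f. Since a | u, a | f. Since v | f, lcm(v, a) | f.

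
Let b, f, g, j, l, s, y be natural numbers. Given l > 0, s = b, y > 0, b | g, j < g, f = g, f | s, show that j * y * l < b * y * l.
Because s = b and f | s, f | b. Since f = g, g | b. From b | g, g = b. j < g, so j < b. y > 0, so j * y < b * y. Since l > 0, j * y * l < b * y * l.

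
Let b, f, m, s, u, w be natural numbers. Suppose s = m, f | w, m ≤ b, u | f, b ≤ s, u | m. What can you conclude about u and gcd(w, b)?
u | gcd(w, b)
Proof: Since u | f and f | w, u | w. From s = m and b ≤ s, b ≤ m. Since m ≤ b, m = b. u | m, so u | b. Since u | w, u | gcd(w, b).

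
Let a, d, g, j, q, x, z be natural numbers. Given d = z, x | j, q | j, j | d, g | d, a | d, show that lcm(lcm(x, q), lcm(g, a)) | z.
x | j and q | j, hence lcm(x, q) | j. Since j | d, lcm(x, q) | d. g | d and a | d, hence lcm(g, a) | d. Since lcm(x, q) | d, lcm(lcm(x, q), lcm(g, a)) | d. Since d = z, lcm(lcm(x, q), lcm(g, a)) | z.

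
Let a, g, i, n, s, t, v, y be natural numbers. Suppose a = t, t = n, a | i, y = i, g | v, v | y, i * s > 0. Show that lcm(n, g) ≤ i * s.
a = t and t = n, so a = n. a | i, so n | i. Since g | v and v | y, g | y. Because y = i, g | i. Since n | i, lcm(n, g) | i. Then lcm(n, g) | i * s. Because i * s > 0, lcm(n, g) ≤ i * s.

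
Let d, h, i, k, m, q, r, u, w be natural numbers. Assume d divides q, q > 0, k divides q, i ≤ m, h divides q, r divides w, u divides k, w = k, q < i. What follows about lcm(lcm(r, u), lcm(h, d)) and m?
lcm(lcm(r, u), lcm(h, d)) < m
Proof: Since w = k and r divides w, r divides k. u divides k, so lcm(r, u) divides k. Since k divides q, lcm(r, u) divides q. h divides q and d divides q, so lcm(h, d) divides q. lcm(r, u) divides q, so lcm(lcm(r, u), lcm(h, d)) divides q. q > 0, so lcm(lcm(r, u), lcm(h, d)) ≤ q. q < i and i ≤ m, so q < m. Since lcm(lcm(r, u), lcm(h, d)) ≤ q, lcm(lcm(r, u), lcm(h, d)) < m.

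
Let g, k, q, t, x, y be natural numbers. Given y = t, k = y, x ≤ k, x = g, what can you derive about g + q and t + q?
g + q ≤ t + q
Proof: k = y and x ≤ k, hence x ≤ y. y = t, so x ≤ t. From x = g, g ≤ t. Then g + q ≤ t + q.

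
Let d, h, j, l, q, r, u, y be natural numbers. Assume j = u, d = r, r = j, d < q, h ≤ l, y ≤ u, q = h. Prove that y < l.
Since d = r and r = j, d = j. From j = u, d = u. From q = h and d < q, d < h. Since d = u, u < h. y ≤ u, so y < h. Since h ≤ l, y < l.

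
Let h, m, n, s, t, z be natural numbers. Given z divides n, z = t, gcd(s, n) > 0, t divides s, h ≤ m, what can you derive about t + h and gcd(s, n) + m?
t + h ≤ gcd(s, n) + m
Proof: z = t and z divides n, so t divides n. t divides s, so t divides gcd(s, n). gcd(s, n) > 0, so t ≤ gcd(s, n). From h ≤ m, t + h ≤ gcd(s, n) + m.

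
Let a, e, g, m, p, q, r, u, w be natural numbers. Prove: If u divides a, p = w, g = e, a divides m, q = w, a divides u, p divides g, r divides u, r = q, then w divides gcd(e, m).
From p = w and p divides g, w divides g. Since g = e, w divides e. Because r = q and r divides u, q divides u. a divides u and u divides a, therefore a = u. Since a divides m, u divides m. Since q divides u, q divides m. Since q = w, w divides m. From w divides e, w divides gcd(e, m).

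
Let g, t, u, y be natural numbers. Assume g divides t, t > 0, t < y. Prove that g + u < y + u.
g divides t and t > 0, thus g ≤ t. t < y, so g < y. Then g + u < y + u.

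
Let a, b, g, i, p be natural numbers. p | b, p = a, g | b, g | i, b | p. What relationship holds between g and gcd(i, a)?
g | gcd(i, a)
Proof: b | p and p | b, hence b = p. Since p = a, b = a. Because g | b, g | a. Because g | i, g | gcd(i, a).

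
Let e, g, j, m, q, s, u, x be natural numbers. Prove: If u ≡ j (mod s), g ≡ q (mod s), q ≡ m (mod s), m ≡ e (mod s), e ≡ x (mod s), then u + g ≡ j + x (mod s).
Since g ≡ q (mod s) and q ≡ m (mod s), g ≡ m (mod s). Since m ≡ e (mod s), g ≡ e (mod s). e ≡ x (mod s), so g ≡ x (mod s). Because u ≡ j (mod s), by adding congruences, u + g ≡ j + x (mod s).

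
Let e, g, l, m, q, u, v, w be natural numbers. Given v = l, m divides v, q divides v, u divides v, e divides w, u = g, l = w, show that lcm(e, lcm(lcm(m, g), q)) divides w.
v = l and l = w, so v = w. From u = g and u divides v, g divides v. m divides v, so lcm(m, g) divides v. Since q divides v, lcm(lcm(m, g), q) divides v. Since v = w, lcm(lcm(m, g), q) divides w. Since e divides w, lcm(e, lcm(lcm(m, g), q)) divides w.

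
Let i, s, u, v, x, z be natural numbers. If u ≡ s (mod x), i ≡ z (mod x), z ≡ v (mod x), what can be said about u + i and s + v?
u + i ≡ s + v (mod x)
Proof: Since i ≡ z (mod x) and z ≡ v (mod x), i ≡ v (mod x). u ≡ s (mod x), so u + i ≡ s + v (mod x).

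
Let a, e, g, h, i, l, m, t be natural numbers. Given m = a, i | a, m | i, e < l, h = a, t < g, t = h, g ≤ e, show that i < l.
Since t = h and h = a, t = a. m = a and m | i, therefore a | i. Because i | a, a = i. Since t = a, t = i. g ≤ e and e < l, thus g < l. Since t < g, t < l. Since t = i, i < l.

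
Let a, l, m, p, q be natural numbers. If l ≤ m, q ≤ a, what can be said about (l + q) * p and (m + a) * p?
(l + q) * p ≤ (m + a) * p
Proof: From l ≤ m and q ≤ a, l + q ≤ m + a. By multiplying by a non-negative, (l + q) * p ≤ (m + a) * p.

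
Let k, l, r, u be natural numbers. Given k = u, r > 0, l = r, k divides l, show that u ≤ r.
l = r and k divides l, therefore k divides r. Since r > 0, k ≤ r. Since k = u, u ≤ r.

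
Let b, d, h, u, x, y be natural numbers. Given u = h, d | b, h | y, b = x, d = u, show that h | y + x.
d = u and d | b, thus u | b. Because u = h, h | b. Since b = x, h | x. h | y, so h | y + x.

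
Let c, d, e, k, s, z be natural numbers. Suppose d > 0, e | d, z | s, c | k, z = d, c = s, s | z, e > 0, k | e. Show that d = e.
s | z and z | s, hence s = z. c = s, so c = z. z = d, so c = d. c | k and k | e, hence c | e. e > 0, so c ≤ e. c = d, so d ≤ e. Since e | d and d > 0, e ≤ d. d ≤ e, so d = e.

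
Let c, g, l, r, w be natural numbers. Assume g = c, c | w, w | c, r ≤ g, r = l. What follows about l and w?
l ≤ w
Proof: c | w and w | c, thus c = w. g = c, so g = w. r = l and r ≤ g, hence l ≤ g. Since g = w, l ≤ w.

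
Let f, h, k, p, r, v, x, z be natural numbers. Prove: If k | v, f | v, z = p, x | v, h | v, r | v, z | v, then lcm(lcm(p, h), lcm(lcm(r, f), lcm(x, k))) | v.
Because z = p and z | v, p | v. h | v, so lcm(p, h) | v. From r | v and f | v, lcm(r, f) | v. x | v and k | v, so lcm(x, k) | v. Because lcm(r, f) | v, lcm(lcm(r, f), lcm(x, k)) | v. Since lcm(p, h) | v, lcm(lcm(p, h), lcm(lcm(r, f), lcm(x, k))) | v.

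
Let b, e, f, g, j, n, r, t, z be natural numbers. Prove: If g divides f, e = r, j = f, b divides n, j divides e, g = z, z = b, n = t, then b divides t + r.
n = t and b divides n, so b divides t. From g = z and z = b, g = b. j = f and j divides e, hence f divides e. Since e = r, f divides r. Because g divides f, g divides r. g = b, so b divides r. Since b divides t, b divides t + r.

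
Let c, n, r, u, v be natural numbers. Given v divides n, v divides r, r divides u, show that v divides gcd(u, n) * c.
v divides r and r divides u, therefore v divides u. Since v divides n, v divides gcd(u, n). Then v divides gcd(u, n) * c.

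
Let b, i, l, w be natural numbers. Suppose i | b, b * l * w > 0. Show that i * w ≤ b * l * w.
i | b, so i | b * l. Then i * w | b * l * w. Since b * l * w > 0, i * w ≤ b * l * w.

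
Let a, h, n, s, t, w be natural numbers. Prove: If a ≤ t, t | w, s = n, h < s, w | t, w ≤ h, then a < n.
w | t and t | w, so w = t. w ≤ h and h < s, therefore w < s. s = n, so w < n. w = t, so t < n. a ≤ t, so a < n.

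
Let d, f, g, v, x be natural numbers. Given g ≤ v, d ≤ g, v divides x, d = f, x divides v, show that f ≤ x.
v divides x and x divides v, thus v = x. d ≤ g and g ≤ v, thus d ≤ v. Because v = x, d ≤ x. d = f, so f ≤ x.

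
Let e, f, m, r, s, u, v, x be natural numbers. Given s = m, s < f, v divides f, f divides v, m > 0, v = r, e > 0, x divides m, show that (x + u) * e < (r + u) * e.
x divides m and m > 0, therefore x ≤ m. f divides v and v divides f, therefore f = v. Since v = r, f = r. s = m and s < f, therefore m < f. Since f = r, m < r. Since x ≤ m, x < r. Then x + u < r + u. Since e > 0, by multiplying by a positive, (x + u) * e < (r + u) * e.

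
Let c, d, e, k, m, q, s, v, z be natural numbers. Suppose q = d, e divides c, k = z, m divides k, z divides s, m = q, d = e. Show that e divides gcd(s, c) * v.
Because q = d and d = e, q = e. m = q and m divides k, thus q divides k. Since k = z, q divides z. z divides s, so q divides s. Since q = e, e divides s. Since e divides c, e divides gcd(s, c). Then e divides gcd(s, c) * v.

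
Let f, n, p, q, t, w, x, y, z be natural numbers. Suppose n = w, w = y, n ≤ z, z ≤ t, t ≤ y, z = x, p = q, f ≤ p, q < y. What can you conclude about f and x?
f < x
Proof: n = w and w = y, so n = y. n ≤ z, so y ≤ z. z ≤ t and t ≤ y, so z ≤ y. y ≤ z, so y = z. Since z = x, y = x. Because p = q and f ≤ p, f ≤ q. From q < y, f < y. y = x, so f < x.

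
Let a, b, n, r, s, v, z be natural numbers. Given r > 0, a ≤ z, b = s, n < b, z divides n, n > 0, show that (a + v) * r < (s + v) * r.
Because z divides n and n > 0, z ≤ n. Since a ≤ z, a ≤ n. n < b, so a < b. Since b = s, a < s. Then a + v < s + v. Combining with r > 0, by multiplying by a positive, (a + v) * r < (s + v) * r.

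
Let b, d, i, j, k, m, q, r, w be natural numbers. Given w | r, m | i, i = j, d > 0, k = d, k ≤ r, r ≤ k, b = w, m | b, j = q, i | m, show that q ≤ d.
Because i = j and j = q, i = q. m | i and i | m, so m = i. Since m | b, i | b. b = w, so i | w. From r ≤ k and k ≤ r, r = k. k = d, so r = d. w | r, so w | d. i | w, so i | d. d > 0, so i ≤ d. Since i = q, q ≤ d.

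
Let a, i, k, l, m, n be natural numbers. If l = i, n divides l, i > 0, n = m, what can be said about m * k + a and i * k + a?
m * k + a ≤ i * k + a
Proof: l = i and n divides l, therefore n divides i. Since n = m, m divides i. Since i > 0, m ≤ i. By multiplying by a non-negative, m * k ≤ i * k. Then m * k + a ≤ i * k + a.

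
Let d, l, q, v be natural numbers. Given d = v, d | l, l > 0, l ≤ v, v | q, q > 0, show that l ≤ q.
d = v and d | l, hence v | l. Since l > 0, v ≤ l. Since l ≤ v, v = l. v | q and q > 0, thus v ≤ q. Since v = l, l ≤ q.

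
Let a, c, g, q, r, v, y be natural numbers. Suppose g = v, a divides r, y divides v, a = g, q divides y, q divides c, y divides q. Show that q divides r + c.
y divides q and q divides y, so y = q. a = g and g = v, so a = v. Since a divides r, v divides r. Since y divides v, y divides r. Since y = q, q divides r. q divides c, so q divides r + c.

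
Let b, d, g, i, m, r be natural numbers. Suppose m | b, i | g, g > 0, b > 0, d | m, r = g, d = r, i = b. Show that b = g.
d = r and r = g, hence d = g. d | m and m | b, hence d | b. Since b > 0, d ≤ b. Since d = g, g ≤ b. i = b and i | g, thus b | g. g > 0, so b ≤ g. g ≤ b, so g = b. Then b = g.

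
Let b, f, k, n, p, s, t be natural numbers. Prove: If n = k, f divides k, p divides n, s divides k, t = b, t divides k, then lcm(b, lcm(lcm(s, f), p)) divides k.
From t = b and t divides k, b divides k. From s divides k and f divides k, lcm(s, f) divides k. n = k and p divides n, therefore p divides k. lcm(s, f) divides k, so lcm(lcm(s, f), p) divides k. From b divides k, lcm(b, lcm(lcm(s, f), p)) divides k.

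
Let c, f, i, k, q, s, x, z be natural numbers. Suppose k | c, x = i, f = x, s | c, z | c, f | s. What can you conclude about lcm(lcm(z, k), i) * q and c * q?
lcm(lcm(z, k), i) * q | c * q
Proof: z | c and k | c, so lcm(z, k) | c. From f = x and x = i, f = i. From f | s and s | c, f | c. From f = i, i | c. lcm(z, k) | c, so lcm(lcm(z, k), i) | c. Then lcm(lcm(z, k), i) * q | c * q.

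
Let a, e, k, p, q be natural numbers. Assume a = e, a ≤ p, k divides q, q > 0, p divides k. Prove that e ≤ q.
Because a = e and a ≤ p, e ≤ p. From p divides k and k divides q, p divides q. q > 0, so p ≤ q. Since e ≤ p, e ≤ q.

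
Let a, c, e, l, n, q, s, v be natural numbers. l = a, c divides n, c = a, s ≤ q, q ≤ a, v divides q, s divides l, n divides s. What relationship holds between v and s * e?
v divides s * e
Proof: Since c divides n and n divides s, c divides s. Since c = a, a divides s. From l = a and s divides l, s divides a. Because a divides s, a = s. Since q ≤ a, q ≤ s. s ≤ q, so q = s. Since v divides q, v divides s. Then v divides s * e.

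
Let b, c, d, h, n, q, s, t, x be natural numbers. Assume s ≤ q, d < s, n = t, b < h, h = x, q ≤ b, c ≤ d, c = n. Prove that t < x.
c = n and n = t, hence c = t. Because d < s and s ≤ q, d < q. Since c ≤ d, c < q. q ≤ b, so c < b. Since b < h, c < h. Because h = x, c < x. c = t, so t < x.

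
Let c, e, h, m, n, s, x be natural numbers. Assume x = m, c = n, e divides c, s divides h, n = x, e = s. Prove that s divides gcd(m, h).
Because n = x and x = m, n = m. Because c = n and e divides c, e divides n. e = s, so s divides n. Since n = m, s divides m. s divides h, so s divides gcd(m, h).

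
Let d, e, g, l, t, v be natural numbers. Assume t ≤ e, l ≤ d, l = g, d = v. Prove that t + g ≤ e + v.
Because d = v and l ≤ d, l ≤ v. l = g, so g ≤ v. Since t ≤ e, t + g ≤ e + v.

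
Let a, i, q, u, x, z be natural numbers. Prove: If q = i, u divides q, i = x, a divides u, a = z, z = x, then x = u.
a = z and z = x, thus a = x. Since a divides u, x divides u. q = i and u divides q, thus u divides i. Since i = x, u divides x. Since x divides u, x = u.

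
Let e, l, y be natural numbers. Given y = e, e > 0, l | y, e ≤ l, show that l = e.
y = e and l | y, therefore l | e. Since e > 0, l ≤ e. Since e ≤ l, e = l. Then l = e.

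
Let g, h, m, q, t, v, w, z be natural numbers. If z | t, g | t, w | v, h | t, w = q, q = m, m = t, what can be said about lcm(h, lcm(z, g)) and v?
lcm(h, lcm(z, g)) | v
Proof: z | t and g | t, thus lcm(z, g) | t. Since h | t, lcm(h, lcm(z, g)) | t. From w = q and q = m, w = m. m = t, so w = t. w | v, so t | v. lcm(h, lcm(z, g)) | t, so lcm(h, lcm(z, g)) | v.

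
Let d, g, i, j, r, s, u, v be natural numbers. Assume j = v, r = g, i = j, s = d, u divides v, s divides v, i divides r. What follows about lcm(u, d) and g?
lcm(u, d) divides g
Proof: s = d and s divides v, therefore d divides v. u divides v, so lcm(u, d) divides v. Because i = j and j = v, i = v. i divides r, so v divides r. lcm(u, d) divides v, so lcm(u, d) divides r. Since r = g, lcm(u, d) divides g.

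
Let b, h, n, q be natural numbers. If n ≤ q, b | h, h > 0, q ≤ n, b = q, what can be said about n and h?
n ≤ h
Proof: From q ≤ n and n ≤ q, q = n. b = q, so b = n. b | h and h > 0, hence b ≤ h. b = n, so n ≤ h.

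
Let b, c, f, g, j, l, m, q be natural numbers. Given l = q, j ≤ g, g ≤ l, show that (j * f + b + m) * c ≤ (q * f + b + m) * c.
l = q and g ≤ l, thus g ≤ q. Since j ≤ g, j ≤ q. Then j * f ≤ q * f. Then j * f + b ≤ q * f + b. Then j * f + b + m ≤ q * f + b + m. Then (j * f + b + m) * c ≤ (q * f + b + m) * c.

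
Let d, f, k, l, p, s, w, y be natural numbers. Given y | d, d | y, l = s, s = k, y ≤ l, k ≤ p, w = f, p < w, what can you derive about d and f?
d < f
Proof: Since y | d and d | y, y = d. l = s and s = k, hence l = k. y ≤ l, so y ≤ k. y = d, so d ≤ k. w = f and p < w, thus p < f. Since k ≤ p, k < f. d ≤ k, so d < f.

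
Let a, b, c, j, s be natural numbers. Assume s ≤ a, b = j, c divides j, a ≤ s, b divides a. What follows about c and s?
c divides s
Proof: a ≤ s and s ≤ a, thus a = s. b = j and b divides a, therefore j divides a. Since c divides j, c divides a. Since a = s, c divides s.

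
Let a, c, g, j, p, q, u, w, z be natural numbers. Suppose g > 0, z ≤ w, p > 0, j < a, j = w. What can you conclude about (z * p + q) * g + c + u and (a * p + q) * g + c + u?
(z * p + q) * g + c + u < (a * p + q) * g + c + u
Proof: Since j = w and j < a, w < a. z ≤ w, so z < a. p > 0, so z * p < a * p. Then z * p + q < a * p + q. Since g > 0, (z * p + q) * g < (a * p + q) * g. Then (z * p + q) * g + c < (a * p + q) * g + c. Then (z * p + q) * g + c + u < (a * p + q) * g + c + u.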